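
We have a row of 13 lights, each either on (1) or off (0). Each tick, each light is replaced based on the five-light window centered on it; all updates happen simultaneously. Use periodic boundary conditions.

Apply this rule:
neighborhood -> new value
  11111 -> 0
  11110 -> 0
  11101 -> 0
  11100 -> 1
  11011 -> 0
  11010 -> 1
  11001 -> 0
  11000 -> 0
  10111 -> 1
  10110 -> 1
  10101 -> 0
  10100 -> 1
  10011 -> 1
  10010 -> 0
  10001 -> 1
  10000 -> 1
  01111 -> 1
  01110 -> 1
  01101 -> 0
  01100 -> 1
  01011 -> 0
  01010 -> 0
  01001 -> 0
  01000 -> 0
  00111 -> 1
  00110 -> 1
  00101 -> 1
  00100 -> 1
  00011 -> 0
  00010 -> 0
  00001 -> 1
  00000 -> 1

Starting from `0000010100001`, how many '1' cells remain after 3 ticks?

0111010101101
0110100001010
1101101101010
count of 1: 8

8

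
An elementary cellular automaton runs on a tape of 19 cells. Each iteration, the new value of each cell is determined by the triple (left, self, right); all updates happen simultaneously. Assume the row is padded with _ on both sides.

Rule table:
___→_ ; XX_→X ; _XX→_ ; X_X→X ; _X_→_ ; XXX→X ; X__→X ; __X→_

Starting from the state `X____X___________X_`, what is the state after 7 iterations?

_______X____X______

_X____X___________X
__X____X___________
___X____X__________
____X____X_________
_____X____X________
______X____X_______
_______X____X______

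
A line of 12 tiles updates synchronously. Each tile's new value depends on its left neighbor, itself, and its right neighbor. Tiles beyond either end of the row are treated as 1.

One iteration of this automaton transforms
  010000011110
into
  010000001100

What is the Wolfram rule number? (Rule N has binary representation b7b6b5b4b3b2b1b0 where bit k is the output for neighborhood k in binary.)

position 8: 111 → 1  (bit 7 = 1)
position 10: 110 → 0  (bit 6 = 0)
position 0: 101 → 0  (bit 5 = 0)
position 2: 100 → 0  (bit 4 = 0)
position 7: 011 → 0  (bit 3 = 0)
position 1: 010 → 1  (bit 2 = 1)
position 6: 001 → 0  (bit 1 = 0)
position 3: 000 → 0  (bit 0 = 0)
bits b7..b0 = 10000100 = 132

132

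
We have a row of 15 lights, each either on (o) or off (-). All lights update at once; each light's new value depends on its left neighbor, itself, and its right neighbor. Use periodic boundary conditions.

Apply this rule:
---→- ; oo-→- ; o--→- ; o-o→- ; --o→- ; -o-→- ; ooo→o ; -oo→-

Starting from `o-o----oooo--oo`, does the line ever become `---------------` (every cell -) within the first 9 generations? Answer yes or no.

--------oo----o
---------------
all cells are - at generation 2

yes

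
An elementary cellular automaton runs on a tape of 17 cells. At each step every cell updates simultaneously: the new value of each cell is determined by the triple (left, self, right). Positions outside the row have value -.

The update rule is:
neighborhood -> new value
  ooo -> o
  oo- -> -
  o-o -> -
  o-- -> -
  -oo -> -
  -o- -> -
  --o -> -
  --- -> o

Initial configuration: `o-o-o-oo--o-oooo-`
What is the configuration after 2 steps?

step 1: -------------oo--
step 2: oooooooooooo----o

oooooooooooo----o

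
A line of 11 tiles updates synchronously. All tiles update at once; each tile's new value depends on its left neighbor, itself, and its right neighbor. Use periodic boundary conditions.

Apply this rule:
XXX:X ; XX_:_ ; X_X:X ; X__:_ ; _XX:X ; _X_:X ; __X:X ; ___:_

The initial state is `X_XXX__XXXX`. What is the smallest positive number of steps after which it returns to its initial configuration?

_XXX__XXXXX
XXX__XXXXX_
XX__XXXXX_X
X__XXXXX_XX
__XXXXX_XXX
_XXXXX_XXX_
XXXXX_XXX__
XXXX_XXX__X
XXX_XXX__XX
XX_XXX__XXX
X_XXX__XXXX

11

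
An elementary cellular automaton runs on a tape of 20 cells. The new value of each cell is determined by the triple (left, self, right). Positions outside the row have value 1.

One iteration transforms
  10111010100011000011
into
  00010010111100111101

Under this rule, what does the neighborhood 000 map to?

1

At position 10 the neighborhood is 000; the next row has 1 there.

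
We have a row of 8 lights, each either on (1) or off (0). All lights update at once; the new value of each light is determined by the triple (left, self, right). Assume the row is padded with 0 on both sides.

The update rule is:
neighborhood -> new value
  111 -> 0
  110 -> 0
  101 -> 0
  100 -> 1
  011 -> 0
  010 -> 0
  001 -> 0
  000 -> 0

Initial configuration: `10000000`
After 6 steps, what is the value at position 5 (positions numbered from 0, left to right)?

0

01000000
00100000
00010000
00001000
00000100
00000010
position 5 holds 0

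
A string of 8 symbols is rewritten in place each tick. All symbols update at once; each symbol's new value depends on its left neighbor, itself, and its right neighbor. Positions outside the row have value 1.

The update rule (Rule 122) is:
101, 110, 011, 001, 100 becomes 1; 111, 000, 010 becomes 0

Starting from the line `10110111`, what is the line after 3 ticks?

10001100

11111100
00000111
10001100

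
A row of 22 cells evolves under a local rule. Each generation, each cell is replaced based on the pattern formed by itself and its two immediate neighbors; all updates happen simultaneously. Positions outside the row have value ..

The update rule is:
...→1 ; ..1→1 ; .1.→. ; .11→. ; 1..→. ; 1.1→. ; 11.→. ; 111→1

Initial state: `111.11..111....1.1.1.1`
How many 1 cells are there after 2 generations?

generation 1: .1.....1.1..111.......
generation 2: 1..1111....1.1..111111
count of 1: 13

13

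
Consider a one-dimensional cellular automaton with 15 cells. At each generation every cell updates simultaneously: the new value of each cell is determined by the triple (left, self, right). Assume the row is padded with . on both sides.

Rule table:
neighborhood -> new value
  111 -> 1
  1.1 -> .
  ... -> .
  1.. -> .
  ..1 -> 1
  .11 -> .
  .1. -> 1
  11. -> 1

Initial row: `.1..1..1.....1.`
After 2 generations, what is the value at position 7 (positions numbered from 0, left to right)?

11.11.11....11.
.1..1..1...1.1.
position 7 holds 1

1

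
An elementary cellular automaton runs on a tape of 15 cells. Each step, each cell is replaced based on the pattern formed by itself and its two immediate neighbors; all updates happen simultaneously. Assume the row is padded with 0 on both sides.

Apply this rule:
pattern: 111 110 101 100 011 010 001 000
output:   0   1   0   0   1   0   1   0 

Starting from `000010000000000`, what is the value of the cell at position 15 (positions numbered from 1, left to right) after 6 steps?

step 1: 000100000000000
step 2: 001000000000000
step 3: 010000000000000
step 4: 100000000000000
step 5: 000000000000000
step 6: 000000000000000
position 15 holds 0

0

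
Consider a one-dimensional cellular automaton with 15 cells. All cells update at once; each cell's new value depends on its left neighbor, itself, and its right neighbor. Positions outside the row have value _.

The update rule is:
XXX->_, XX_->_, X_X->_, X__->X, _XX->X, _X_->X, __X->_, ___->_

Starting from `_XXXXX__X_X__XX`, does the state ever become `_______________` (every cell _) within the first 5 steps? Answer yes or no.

no

_X____X_X_XX_X_
_XX___X_X_X__XX
_X_X__X_X_XX_X_
_X_XX_X_X_X__XX
_X_X__X_X_XX_X_
step 5 is _X_X__X_X_XX_X_, still not uniform _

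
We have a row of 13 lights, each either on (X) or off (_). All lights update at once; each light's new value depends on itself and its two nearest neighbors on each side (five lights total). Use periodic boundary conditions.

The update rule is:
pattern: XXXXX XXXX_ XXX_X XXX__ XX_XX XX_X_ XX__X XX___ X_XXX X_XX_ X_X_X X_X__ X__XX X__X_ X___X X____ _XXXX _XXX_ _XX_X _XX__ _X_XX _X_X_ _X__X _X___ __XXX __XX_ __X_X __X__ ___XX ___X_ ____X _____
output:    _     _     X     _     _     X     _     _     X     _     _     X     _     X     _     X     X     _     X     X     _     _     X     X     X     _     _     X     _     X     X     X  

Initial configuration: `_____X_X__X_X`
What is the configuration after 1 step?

XXXXX__XXX__X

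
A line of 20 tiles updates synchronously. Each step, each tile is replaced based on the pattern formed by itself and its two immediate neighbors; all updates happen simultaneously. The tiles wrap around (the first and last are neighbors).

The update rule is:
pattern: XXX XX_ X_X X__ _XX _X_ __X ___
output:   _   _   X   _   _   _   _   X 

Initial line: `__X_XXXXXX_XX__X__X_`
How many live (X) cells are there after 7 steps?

5

step 1: X__X______X_________
step 2: _____XXXX___XXXXXXX_
step 3: XXXX______X_________
step 4: _____XXXX___XXXXXXX_  (repeats step 2; period 2)
step 7: XXXX______X_________
count of X: 5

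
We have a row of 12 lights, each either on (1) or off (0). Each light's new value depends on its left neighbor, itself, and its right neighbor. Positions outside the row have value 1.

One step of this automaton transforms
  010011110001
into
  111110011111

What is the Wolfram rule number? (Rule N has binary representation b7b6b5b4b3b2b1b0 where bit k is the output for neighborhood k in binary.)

127

position 5: 111 → 0  (bit 7 = 0)
position 7: 110 → 1  (bit 6 = 1)
position 0: 101 → 1  (bit 5 = 1)
position 2: 100 → 1  (bit 4 = 1)
position 4: 011 → 1  (bit 3 = 1)
position 1: 010 → 1  (bit 2 = 1)
position 3: 001 → 1  (bit 1 = 1)
position 9: 000 → 1  (bit 0 = 1)
bits b7..b0 = 01111111 = 127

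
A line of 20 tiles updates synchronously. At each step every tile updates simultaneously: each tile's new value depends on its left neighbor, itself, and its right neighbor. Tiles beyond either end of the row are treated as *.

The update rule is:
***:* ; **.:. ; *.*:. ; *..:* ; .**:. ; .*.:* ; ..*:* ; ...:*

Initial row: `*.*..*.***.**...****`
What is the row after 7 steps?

*......*********...*

..****..*....***.***
**.**.*******.*...**
*......*****..****.*
.******.***.**.**...
..****...*.......***
**.**.***********.**
*......*********...*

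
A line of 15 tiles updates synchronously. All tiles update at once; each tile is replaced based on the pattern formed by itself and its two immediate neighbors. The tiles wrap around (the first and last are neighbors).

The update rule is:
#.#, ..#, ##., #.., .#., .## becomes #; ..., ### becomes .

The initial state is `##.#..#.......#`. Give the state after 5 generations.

#..#######...##

generation 1: .#######.....##
generation 2: ##.....##...###
generation 3: .##...####.##..
generation 4: ####.##..#####.
generation 5: #..#######...##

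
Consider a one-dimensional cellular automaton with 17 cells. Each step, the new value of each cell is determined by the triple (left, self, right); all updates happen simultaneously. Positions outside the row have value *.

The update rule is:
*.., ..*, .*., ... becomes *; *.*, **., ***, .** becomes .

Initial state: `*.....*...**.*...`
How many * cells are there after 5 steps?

.*********...****
..........***....
**********...****
..........***....  (repeats step 2; period 2)
step 5: **********...****
count of *: 14

14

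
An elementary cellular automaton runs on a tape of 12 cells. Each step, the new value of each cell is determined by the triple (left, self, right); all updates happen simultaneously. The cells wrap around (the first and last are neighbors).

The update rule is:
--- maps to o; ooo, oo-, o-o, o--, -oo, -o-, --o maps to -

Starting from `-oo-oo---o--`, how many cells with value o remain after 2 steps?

6

step 1: -------o---o
step 2: -ooooo---o--
count of o: 6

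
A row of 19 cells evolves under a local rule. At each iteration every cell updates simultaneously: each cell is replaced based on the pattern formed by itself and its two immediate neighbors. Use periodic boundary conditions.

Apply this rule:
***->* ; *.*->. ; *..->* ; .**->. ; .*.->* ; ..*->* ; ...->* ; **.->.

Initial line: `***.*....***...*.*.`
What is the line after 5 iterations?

....**.**.*....****

.*..*****.*.****.*.
****.***..*..**..**
***...*.*****..**.*
**.****..***.**....
....**.**.*....****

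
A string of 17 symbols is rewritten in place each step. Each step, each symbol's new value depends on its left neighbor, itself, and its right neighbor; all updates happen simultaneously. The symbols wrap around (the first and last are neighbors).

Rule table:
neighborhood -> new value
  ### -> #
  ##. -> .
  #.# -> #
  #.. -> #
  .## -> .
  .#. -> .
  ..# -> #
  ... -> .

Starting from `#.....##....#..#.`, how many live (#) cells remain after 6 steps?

.#...#..#..#.##.#
#.#.#.##.##.#..#.
.#.#.#..#..#.##.#
#.#.#.##.##.#..#.  (repeats step 2; period 2)
step 6: #.#.#.##.##.#..#.
count of #: 9

9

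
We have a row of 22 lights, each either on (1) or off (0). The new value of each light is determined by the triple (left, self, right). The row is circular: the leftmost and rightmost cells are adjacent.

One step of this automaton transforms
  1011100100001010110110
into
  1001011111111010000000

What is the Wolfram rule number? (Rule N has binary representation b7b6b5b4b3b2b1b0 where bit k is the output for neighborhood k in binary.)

position 3: 111 → 1  (bit 7 = 1)
position 4: 110 → 0  (bit 6 = 0)
position 1: 101 → 0  (bit 5 = 0)
position 5: 100 → 1  (bit 4 = 1)
position 2: 011 → 0  (bit 3 = 0)
position 0: 010 → 1  (bit 2 = 1)
position 6: 001 → 1  (bit 1 = 1)
position 9: 000 → 1  (bit 0 = 1)
bits b7..b0 = 10010111 = 151

151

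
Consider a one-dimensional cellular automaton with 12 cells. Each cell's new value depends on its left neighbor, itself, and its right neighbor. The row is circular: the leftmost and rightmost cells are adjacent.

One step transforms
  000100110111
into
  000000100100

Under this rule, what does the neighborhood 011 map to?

1

At position 6 the neighborhood is 011; the next row has 1 there.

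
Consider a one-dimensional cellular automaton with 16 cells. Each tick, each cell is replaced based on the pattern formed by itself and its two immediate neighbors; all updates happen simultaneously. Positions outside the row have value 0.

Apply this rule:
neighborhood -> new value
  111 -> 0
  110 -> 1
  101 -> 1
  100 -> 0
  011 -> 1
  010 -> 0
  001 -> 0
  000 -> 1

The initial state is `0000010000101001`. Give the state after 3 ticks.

1111000110010000
1001010110000111
0000101110110101

0000101110110101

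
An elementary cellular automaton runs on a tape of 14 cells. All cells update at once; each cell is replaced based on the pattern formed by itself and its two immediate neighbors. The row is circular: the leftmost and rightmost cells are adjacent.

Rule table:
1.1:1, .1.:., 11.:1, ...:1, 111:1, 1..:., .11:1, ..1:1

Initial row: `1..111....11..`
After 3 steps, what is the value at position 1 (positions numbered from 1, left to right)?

step 1: ..1111.11111.1
step 2: .111111111111.
step 3: 1111111111111.
position 1 holds 1

1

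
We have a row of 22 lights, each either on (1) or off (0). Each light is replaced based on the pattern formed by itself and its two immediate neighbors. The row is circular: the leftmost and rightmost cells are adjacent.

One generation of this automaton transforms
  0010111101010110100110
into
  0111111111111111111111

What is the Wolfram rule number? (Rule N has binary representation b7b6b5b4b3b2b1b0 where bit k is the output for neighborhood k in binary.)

position 5: 111 → 1  (bit 7 = 1)
position 7: 110 → 1  (bit 6 = 1)
position 3: 101 → 1  (bit 5 = 1)
position 17: 100 → 1  (bit 4 = 1)
position 4: 011 → 1  (bit 3 = 1)
position 2: 010 → 1  (bit 2 = 1)
position 1: 001 → 1  (bit 1 = 1)
position 0: 000 → 0  (bit 0 = 0)
bits b7..b0 = 11111110 = 254

254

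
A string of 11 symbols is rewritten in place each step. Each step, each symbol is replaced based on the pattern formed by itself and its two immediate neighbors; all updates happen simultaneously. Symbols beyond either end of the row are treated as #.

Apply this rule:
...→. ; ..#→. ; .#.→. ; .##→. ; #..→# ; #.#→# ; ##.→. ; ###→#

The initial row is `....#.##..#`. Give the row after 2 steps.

.#....#..#.

#....#..#..
.#....#..#.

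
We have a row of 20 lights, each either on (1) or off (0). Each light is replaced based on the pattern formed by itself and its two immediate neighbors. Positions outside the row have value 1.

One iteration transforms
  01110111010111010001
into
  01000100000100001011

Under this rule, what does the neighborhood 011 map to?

At position 1 the neighborhood is 011; the next row has 1 there.

1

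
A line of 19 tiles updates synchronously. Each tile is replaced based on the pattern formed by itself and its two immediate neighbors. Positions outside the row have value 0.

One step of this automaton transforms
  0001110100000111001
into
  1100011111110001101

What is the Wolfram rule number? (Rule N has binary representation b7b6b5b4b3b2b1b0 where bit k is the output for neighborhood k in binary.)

position 4: 111 → 0  (bit 7 = 0)
position 5: 110 → 1  (bit 6 = 1)
position 6: 101 → 1  (bit 5 = 1)
position 8: 100 → 1  (bit 4 = 1)
position 3: 011 → 0  (bit 3 = 0)
position 7: 010 → 1  (bit 2 = 1)
position 2: 001 → 0  (bit 1 = 0)
position 0: 000 → 1  (bit 0 = 1)
bits b7..b0 = 01110101 = 117

117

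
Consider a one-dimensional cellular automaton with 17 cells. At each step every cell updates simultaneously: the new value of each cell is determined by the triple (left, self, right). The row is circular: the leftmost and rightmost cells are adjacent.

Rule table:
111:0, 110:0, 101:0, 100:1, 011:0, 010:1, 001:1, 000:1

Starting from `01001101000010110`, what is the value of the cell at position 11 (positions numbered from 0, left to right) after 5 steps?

11110001111110001
00001110000001110
11110001111110001  (repeats step 1; period 2)
step 5: 11110001111110001
position 11 holds 1

1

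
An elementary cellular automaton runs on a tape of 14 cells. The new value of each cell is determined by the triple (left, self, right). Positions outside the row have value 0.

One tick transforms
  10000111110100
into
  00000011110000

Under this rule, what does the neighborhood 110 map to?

At position 9 the neighborhood is 110; the next row has 1 there.

1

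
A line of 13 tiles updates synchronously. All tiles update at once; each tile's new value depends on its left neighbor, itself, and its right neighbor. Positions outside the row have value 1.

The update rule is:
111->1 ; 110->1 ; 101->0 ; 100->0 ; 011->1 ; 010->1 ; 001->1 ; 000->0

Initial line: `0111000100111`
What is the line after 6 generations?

0111011101111

0111001101111
0111011101111
0111011101111  (fixed point — unchanged through generation 6)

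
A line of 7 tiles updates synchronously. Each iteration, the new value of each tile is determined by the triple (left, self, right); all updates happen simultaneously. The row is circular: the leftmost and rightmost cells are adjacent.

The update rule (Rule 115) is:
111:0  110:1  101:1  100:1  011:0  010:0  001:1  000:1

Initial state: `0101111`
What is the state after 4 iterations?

1010001
1101110
0110011
1011101

1011101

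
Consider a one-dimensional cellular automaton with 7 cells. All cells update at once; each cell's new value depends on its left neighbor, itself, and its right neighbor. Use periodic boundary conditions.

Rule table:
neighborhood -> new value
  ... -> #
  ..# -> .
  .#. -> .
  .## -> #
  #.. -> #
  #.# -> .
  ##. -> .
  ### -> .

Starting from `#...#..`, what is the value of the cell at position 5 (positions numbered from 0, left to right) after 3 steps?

.

step 1: .##..#.
step 2: .#.#..#
step 3: ....#..
position 5 holds .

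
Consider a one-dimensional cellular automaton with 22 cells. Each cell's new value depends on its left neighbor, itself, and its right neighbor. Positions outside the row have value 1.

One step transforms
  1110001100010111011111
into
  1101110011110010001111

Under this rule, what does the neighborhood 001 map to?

1

At position 5 the neighborhood is 001; the next row has 1 there.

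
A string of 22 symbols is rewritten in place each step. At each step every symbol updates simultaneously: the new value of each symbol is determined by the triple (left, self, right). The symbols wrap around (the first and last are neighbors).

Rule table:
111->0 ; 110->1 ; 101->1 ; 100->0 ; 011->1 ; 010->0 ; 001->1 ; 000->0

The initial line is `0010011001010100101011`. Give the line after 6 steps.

0100111010101001010111
1001101101010010101101
1011111110100101011111
1110000011001010110000
1010000111010101110001
1100001101101011010011

1100001101101011010011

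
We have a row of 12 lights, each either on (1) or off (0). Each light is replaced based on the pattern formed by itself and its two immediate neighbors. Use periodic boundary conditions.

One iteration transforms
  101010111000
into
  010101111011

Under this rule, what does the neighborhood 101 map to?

1

At position 1 the neighborhood is 101; the next row has 1 there.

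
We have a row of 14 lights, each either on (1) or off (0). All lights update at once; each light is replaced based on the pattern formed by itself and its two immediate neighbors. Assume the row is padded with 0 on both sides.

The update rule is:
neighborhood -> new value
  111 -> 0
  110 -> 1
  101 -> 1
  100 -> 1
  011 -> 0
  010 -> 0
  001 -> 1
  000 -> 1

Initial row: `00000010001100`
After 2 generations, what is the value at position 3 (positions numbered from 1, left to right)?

11111101110111
00000110011001
position 3 holds 0

0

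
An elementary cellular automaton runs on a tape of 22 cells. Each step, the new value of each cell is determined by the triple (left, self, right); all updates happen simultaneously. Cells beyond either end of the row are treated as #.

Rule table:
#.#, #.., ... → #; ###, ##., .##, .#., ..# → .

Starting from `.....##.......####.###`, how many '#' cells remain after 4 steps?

####...######.....#...
....##.......####..##.
###...######.....#...#
...##.......####..##..
count of #: 8

8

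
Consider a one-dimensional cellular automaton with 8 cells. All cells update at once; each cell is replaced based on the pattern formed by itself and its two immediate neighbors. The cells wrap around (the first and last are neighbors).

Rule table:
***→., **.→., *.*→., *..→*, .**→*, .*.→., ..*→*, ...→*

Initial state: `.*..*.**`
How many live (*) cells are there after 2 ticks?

tick 1: ..**..*.
tick 2: ***.**.*
count of *: 6

6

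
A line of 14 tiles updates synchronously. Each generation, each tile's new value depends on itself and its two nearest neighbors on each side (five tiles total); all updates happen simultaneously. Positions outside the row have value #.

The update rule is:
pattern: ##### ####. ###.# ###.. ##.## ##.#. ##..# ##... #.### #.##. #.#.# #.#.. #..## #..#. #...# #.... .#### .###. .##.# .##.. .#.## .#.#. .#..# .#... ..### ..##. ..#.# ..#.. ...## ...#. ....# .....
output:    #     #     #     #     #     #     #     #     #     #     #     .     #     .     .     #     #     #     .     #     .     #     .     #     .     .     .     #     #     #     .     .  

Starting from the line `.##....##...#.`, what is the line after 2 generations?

generation 1: #####.#.##.#..
generation 2: #######.#.#..#

#######.#.#..#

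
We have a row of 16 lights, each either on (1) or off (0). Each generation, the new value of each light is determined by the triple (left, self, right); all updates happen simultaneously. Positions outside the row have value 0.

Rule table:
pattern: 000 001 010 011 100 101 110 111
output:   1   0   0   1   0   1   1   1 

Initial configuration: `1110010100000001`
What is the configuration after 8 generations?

generation 1: 1110001001111100
generation 2: 1110100001111101
generation 3: 1111001101111110
generation 4: 1111001111111110
generation 5: 1111001111111110  (fixed point — unchanged through generation 8)

1111001111111110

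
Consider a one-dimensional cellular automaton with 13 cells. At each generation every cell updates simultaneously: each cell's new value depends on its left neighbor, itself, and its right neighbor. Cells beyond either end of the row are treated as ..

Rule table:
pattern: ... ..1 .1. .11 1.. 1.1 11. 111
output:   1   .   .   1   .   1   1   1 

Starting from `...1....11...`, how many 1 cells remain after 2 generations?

generation 1: 11...11.11.11
generation 2: 11.1.11111111
count of 1: 11

11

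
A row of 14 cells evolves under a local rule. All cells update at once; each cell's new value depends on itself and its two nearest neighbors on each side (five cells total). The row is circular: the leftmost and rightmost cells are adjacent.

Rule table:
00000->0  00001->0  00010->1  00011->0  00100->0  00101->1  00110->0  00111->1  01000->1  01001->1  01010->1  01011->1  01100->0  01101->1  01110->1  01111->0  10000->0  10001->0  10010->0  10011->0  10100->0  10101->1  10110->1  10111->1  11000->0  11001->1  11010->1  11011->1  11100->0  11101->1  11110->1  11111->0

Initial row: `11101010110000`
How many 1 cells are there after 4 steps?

8

11111111100000
10000001000000
01000010100001
10100111010011
count of 1: 8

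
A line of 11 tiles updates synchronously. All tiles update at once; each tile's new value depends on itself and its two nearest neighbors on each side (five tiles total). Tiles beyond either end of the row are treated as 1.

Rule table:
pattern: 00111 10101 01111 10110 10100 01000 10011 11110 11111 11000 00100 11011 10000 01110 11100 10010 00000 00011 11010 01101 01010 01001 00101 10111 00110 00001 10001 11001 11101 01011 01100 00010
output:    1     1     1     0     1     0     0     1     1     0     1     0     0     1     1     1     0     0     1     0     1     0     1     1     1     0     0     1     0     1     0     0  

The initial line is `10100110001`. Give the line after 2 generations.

00011100001

generation 1: 01100100001
generation 2: 00011100001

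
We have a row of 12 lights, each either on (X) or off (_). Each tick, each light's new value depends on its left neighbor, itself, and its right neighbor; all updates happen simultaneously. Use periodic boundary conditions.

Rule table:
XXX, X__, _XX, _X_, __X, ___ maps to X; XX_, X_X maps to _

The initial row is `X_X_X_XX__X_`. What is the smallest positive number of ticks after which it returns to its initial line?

12

tick 1: X_X_X_X_XXX_
tick 2: X_X_X_X_XX__
tick 3: X_X_X_X_X_XX
tick 4: __X_X_X_X_XX
tick 5: XXX_X_X_X_X_
tick 6: XX__X_X_X_X_
tick 7: X_XXX_X_X_X_
tick 8: X_XX__X_X_X_
tick 9: X_X_XXX_X_X_
tick 10: X_X_XX__X_X_
tick 11: X_X_X_XXX_X_
tick 12: X_X_X_XX__X_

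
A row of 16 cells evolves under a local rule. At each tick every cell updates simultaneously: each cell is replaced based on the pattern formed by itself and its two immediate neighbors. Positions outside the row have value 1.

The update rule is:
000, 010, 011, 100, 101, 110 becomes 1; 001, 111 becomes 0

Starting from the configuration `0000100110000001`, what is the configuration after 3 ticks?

1010000111110100

1110110111111101
0011111100000111
1010000111110100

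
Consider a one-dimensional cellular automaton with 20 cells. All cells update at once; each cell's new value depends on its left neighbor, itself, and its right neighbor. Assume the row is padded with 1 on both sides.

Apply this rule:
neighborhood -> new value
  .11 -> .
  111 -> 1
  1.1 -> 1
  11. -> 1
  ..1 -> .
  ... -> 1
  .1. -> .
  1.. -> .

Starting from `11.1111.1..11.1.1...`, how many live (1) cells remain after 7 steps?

step 1: 111.1111....11.1..1.
step 2: 1111.111.11..11....1
step 3: 11111.111.1...1.11..
step 4: 111111.111..1..1.1..
step 5: 1111111.11......1...
step 6: 11111111.1.1111...1.
step 7: 111111111.1.111.1..1
count of 1: 15

15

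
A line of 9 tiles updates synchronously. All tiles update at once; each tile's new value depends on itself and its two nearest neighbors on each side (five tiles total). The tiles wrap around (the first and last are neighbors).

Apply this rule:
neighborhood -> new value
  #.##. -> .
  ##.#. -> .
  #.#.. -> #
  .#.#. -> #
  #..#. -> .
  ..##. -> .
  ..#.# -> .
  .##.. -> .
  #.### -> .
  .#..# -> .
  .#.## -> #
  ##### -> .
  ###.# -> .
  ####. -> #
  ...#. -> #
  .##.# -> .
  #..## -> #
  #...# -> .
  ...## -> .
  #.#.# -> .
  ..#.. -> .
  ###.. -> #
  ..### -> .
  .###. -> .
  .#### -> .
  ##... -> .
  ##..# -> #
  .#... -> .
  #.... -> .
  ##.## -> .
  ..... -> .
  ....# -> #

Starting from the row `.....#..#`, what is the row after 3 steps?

#.......#

...##....
.#.......
#.......#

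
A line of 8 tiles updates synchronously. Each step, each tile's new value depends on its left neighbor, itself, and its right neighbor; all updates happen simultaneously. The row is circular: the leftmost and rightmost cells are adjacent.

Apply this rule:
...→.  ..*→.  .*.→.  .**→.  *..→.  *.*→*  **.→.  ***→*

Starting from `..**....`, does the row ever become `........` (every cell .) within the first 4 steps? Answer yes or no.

yes

step 1: ........
all cells are . at step 1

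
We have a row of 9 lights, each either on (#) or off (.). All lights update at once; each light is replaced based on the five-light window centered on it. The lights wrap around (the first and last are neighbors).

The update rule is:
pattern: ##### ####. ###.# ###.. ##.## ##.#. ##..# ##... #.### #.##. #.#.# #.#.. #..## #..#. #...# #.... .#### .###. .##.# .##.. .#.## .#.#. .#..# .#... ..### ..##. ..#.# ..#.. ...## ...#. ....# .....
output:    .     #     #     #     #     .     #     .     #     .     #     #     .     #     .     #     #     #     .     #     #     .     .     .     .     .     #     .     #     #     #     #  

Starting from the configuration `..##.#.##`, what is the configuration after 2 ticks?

#.###..#.

#....##.#
#.###..#.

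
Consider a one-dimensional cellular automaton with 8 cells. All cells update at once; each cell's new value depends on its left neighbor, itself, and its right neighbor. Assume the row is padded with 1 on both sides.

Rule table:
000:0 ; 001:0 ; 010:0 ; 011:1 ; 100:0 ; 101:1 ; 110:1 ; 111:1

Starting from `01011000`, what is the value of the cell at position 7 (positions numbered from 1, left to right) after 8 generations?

generation 1: 10111000
generation 2: 11111000
generation 3: 11111000  (fixed point — unchanged through generation 8)
position 7 holds 0

0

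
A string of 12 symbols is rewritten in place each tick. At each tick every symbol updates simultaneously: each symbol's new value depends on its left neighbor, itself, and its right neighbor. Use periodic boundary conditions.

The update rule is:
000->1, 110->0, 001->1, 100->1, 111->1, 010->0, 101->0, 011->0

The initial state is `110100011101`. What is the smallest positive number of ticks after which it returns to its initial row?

100011101000
011101000111
001000111010
110111010001
100010001110
011101110100
101000100011
000111011101
111010001000
010001110111
001110100010
110100011101

12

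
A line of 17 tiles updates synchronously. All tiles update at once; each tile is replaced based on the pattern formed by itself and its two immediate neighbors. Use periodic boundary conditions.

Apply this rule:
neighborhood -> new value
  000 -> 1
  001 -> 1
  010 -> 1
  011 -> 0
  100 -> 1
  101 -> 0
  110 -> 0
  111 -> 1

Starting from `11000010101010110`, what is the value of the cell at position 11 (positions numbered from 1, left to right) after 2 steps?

00111110101010000
11011100101011111
position 11 holds 1

1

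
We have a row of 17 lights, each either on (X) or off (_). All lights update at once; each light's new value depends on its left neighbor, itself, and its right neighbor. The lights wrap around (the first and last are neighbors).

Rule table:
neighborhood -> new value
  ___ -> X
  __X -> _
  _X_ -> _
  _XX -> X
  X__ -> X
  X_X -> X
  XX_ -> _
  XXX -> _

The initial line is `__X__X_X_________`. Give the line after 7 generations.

X__X__X_XXXXXXXXX
_X__X__XX________
__X__X_X_XXXXXXXX
X__X__X_XX_______
_X__X__XX_XXXXXX_
__X__X_X_XX_____X
X__X__X_XX_XXXX__

X__X__X_XX_XXXX__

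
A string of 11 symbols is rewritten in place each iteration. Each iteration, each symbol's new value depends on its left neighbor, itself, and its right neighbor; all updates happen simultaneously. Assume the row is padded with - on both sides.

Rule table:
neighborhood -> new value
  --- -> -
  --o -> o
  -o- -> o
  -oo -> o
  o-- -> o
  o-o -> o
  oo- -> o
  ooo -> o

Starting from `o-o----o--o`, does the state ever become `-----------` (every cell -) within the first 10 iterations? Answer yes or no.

oooo--ooooo
ooooooooooo
ooooooooooo  (fixed point — unchanged through iteration 10)
iteration 10 is ooooooooooo, still not uniform -

no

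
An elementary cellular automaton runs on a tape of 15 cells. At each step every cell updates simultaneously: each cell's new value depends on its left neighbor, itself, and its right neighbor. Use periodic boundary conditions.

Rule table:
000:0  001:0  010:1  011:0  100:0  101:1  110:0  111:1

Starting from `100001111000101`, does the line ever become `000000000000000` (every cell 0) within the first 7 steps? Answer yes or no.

yes

step 1: 000000110000110
step 2: 000000000000000
all cells are 0 at step 2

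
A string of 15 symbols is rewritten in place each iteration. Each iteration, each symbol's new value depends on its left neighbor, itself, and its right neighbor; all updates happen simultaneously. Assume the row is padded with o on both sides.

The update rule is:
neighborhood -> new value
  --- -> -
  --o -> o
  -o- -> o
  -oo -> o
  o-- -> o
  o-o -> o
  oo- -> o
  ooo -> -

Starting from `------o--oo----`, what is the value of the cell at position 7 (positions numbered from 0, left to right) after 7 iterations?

iteration 1: o----ooooooo--o
iteration 2: oo--oo-----oooo
iteration 3: -oooooo---oo---
iteration 4: oo----oo-oooo-o
iteration 5: -oo--ooooo--ooo
iteration 6: oooooo---oooo--
iteration 7: -----oo-oo--ooo
position 7 holds -

-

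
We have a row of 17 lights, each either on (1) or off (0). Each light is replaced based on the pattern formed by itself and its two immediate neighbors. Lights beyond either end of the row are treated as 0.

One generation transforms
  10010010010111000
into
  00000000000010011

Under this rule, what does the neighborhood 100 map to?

At position 1 the neighborhood is 100; the next row has 0 there.

0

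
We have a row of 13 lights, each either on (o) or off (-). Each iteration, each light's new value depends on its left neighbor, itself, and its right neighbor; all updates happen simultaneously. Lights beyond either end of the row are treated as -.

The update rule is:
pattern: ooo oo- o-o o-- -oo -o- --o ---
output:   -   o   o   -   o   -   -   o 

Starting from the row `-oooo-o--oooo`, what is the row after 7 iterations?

-o---ooo----o

-o--oo---o--o
----oo-o-----
ooo-ooo--oooo
o-ooo-o--o--o
-oo-oo-------
-ooooo-oooooo
-o---ooo----o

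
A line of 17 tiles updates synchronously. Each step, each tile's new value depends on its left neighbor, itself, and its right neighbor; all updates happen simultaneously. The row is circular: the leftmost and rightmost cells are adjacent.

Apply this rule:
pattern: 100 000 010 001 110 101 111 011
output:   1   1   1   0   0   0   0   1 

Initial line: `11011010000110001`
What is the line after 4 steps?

11011010000101001

step 1: 00010011110101101
step 2: 11011010000101001
step 3: 00010011110101101  (repeats step 1; period 2)
step 4: 11011010000101001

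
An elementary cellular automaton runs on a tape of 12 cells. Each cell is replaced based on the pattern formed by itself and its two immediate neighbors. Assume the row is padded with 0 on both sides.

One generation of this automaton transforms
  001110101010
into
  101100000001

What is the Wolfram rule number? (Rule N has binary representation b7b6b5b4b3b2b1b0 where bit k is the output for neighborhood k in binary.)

153

position 3: 111 → 1  (bit 7 = 1)
position 4: 110 → 0  (bit 6 = 0)
position 5: 101 → 0  (bit 5 = 0)
position 11: 100 → 1  (bit 4 = 1)
position 2: 011 → 1  (bit 3 = 1)
position 6: 010 → 0  (bit 2 = 0)
position 1: 001 → 0  (bit 1 = 0)
position 0: 000 → 1  (bit 0 = 1)
bits b7..b0 = 10011001 = 153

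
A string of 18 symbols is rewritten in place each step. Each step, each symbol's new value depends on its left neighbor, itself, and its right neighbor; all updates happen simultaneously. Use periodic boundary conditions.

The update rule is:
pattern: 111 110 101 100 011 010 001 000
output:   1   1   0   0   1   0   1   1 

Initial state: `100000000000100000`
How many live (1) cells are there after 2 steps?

001111111111001111
011111111111011111
count of 1: 16

16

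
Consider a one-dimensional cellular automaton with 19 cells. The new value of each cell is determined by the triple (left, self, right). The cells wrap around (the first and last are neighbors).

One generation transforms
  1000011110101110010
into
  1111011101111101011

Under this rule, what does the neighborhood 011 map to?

1

At position 5 the neighborhood is 011; the next row has 1 there.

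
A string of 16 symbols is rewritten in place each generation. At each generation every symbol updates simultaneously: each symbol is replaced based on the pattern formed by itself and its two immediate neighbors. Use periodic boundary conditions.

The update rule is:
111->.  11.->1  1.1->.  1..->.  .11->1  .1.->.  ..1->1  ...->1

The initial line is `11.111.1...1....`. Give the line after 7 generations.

1.11.11.1..1...1

generation 1: 11.1.1...11..111
generation 2: .1.....1111.11..
generation 3: 1..11111..1.11.1
generation 4: 1.11...1.1..11.1
generation 5: 1.11.11....111.1
generation 6: 1.11.11.1111.1.1
generation 7: 1.11.11.1..1...1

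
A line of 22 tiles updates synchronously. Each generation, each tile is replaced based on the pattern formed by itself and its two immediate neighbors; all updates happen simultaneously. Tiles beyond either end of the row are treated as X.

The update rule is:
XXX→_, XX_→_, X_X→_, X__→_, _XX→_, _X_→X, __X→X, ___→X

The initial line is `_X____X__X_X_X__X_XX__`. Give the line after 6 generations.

generation 1: _X_XXXX_XX_X_X_XX____X
generation 2: _X_________X_X____XXX_
generation 3: _X_XXXXXXXXX_X_XXX____
generation 4: _X___________X_____XXX
generation 5: _X_XXXXXXXXXXX_XXXX___
generation 6: _X__________________XX

_X__________________XX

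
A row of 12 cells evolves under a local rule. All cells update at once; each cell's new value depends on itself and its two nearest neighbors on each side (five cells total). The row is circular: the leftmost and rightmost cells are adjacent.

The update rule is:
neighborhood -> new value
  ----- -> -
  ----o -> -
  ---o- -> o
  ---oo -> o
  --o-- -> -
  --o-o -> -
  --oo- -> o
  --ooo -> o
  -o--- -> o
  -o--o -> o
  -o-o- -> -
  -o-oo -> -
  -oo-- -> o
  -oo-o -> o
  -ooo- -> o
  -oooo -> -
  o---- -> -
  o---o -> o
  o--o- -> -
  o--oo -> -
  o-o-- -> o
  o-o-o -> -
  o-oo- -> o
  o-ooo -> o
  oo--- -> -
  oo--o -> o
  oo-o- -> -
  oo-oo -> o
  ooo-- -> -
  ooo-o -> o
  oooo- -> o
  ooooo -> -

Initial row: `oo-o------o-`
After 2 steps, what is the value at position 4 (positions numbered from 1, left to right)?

o

oo-oo----o--
ooooo---o-o-
position 4 holds o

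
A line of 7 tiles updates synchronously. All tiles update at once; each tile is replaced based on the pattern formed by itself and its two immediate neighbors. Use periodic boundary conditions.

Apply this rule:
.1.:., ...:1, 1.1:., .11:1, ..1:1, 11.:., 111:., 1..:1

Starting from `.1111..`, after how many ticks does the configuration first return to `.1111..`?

7

tick 1: 11...11
tick 2: ..1111.
tick 3: 111...1
tick 4: ...1111
tick 5: 1111...
tick 6: 1...111
tick 7: .1111..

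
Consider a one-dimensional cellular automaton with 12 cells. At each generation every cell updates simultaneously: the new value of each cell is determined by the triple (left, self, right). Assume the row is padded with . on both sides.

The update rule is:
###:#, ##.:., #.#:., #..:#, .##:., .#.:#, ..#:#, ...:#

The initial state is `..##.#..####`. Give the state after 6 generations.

.#..####...#

##...###.##.
..###.#....#
##.#..######
...###.####.
###.#...##.#
.#..####...#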